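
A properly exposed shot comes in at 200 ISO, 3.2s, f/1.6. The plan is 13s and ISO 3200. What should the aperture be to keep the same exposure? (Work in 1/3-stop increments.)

Shutter speed: 3.2 → 4 → 5 → 6 → 8 → 10 → 13 — 2 stops longer (brighter).
ISO: 200 → 250 → 320 → 400 → 500 → 640 → 800 → 1000 → 1250 → 1600 → 2000 → 2500 → 3200 — 4 stops higher (brighter).
Net change so far: 6 stops brighter. Offset with the aperture: f/1.6 → f/1.8 → f/2 → f/2.2 → f/2.5 → f/2.8 → f/3.2 → f/3.5 → f/4 → f/4.5 → f/5 → f/5.6 → f/6.3 → f/7.1 → f/8 → f/9 → f/10 → f/11 → f/13.

f/13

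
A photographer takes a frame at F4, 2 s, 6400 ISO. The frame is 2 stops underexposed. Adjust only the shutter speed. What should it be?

8 s

Underexposed by 2 stops → need 2 stops brighter.
Shutter speed: 2 → 4 → 8.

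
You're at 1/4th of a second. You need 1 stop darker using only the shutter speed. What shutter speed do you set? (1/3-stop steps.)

1/8s

Shutter speed: 1/4 → 1/5 → 1/6 → 1/8 — 1 stop shorter (darker).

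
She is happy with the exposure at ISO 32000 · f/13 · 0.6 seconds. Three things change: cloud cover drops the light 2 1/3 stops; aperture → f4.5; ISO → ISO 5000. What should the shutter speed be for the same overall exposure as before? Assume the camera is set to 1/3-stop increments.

2.5 s

Scene light: 2 1/3 stops darker.
Aperture: f/13 → f/11 → f/10 → f/9 → f/8 → f/7.1 → f/6.3 → f/5.6 → f/5 → f/4.5 — 3 stops larger aperture (brighter).
ISO: 32000 → 25600 → 20000 → 16000 → 12800 → 10000 → 8000 → 6400 → 5000 — 2 2/3 stops dropped (darker).
Net so far: 2 stops darker. Shutter speed: 0.6 → 0.8 → 1 → 1.3 → 1.6 → 2 → 2.5.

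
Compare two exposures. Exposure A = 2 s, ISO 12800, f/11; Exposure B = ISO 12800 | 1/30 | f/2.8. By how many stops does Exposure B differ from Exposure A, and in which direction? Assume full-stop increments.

2 stops darker

Aperture: f/11 → f/8 → f/5.6 → f/4 → f/2.8 — 4 stops opened up (brighter).
Shutter speed: 2 → 1 → 1/2 → 1/4 → 1/8 → 1/15 → 1/30 — 6 stops faster (darker).
ISO: unchanged.
Net: +4 −6 = −2 stops.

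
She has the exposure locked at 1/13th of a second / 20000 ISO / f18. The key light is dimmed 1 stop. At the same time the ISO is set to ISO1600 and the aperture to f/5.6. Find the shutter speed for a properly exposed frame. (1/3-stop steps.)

Scene light: 1 stop darker.
ISO: 20000 → 16000 → 12800 → 10000 → 8000 → 6400 → 5000 → 4000 → 3200 → 2500 → 2000 → 1600 — 3 2/3 stops lower (darker).
Aperture: f/18 → f/16 → f/14 → f/13 → f/11 → f/10 → f/9 → f/8 → f/7.1 → f/6.3 → f/5.6 — 3 1/3 stops wider (brighter).
Net so far: 1 1/3 stops darker. Shutter speed: 1/13 → 1/10 → 1/8 → 1/6 → 1/5.

1/5s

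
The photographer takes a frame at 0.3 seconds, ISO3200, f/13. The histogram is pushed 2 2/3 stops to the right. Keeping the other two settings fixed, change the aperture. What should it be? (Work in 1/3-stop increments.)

Overexposed by 2 2/3 stops → need 2 2/3 stops darker.
Aperture: f/13 → f/14 → f/16 → f/18 → f/20 → f/22 → f/25 → f/29 → f/32.

f/32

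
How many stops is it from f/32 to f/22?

f/32 → f/22 — count the steps: 1 stop.

1 stop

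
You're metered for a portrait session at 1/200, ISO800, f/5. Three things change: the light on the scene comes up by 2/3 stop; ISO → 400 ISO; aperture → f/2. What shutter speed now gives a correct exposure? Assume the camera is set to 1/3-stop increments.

Scene light: 2/3 stop brighter.
ISO: 800 → 640 → 500 → 400 — 1 stop lower (darker).
Aperture: f/5 → f/4.5 → f/4 → f/3.5 → f/3.2 → f/2.8 → f/2.5 → f/2.2 → f/2 — 2 2/3 stops larger aperture (brighter).
Net so far: 2 1/3 stops brighter. Shutter speed: 1/200 → 1/250 → 1/320 → 1/400 → 1/500 → 1/640 → 1/800 → 1/1000.

1/1000s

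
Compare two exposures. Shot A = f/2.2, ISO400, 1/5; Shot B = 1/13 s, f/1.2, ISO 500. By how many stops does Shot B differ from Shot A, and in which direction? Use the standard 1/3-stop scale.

2/3 stop brighter

Aperture: f/2.2 → f/2 → f/1.8 → f/1.6 → f/1.4 → f/1.2 — 1 2/3 stops opened up (brighter).
Shutter speed: 1/5 → 1/6 → 1/8 → 1/10 → 1/13 — 1 1/3 stops faster (darker).
ISO: 400 → 500 — 1/3 stop higher (brighter).
Net: +1 2/3 −1 1/3 +1/3 = +2/3 stops.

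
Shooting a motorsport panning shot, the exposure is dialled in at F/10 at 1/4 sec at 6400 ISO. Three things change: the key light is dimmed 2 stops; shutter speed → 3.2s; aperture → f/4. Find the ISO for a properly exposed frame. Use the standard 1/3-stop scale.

ISO 320

Scene light: 2 stops darker.
Shutter speed: 1/4 → 0.3 → 0.4 → 0.5 → 0.6 → 0.8 → 1 → 1.3 → 1.6 → 2 → 2.5 → 3.2 — 3 2/3 stops longer (brighter).
Aperture: f/10 → f/9 → f/8 → f/7.1 → f/6.3 → f/5.6 → f/5 → f/4.5 → f/4 — 2 2/3 stops larger aperture (brighter).
Net so far: 4 1/3 stops brighter. ISO: 6400 → 5000 → 4000 → 3200 → 2500 → 2000 → 1600 → 1250 → 1000 → 800 → 640 → 500 → 400 → 320.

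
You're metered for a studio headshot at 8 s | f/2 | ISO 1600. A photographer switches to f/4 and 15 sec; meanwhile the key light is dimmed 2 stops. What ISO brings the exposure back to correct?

ISO 12800

Scene light: 2 stops darker.
Aperture: f/2 → f/2.8 → f/4 — 2 stops smaller aperture (darker).
Shutter speed: 8 → 15 — 1 stop slower (brighter).
Net so far: 3 stops darker. ISO: 1600 → 3200 → 6400 → 12800.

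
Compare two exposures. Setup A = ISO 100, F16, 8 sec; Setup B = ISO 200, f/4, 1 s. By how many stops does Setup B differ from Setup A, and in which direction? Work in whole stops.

2 stops brighter

Aperture: f/16 → f/11 → f/8 → f/5.6 → f/4 — 4 stops larger aperture (brighter).
Shutter speed: 8 → 4 → 2 → 1 — 3 stops faster (darker).
ISO: 100 → 200 — 1 stop raised (brighter).
Net: +4 −3 +1 = +2 stops.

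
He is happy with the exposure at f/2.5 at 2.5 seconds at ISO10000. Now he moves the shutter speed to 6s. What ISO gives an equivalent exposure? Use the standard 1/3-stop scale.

ISO 4000

Shutter speed: 2.5 → 3.2 → 4 → 5 → 6 — 1 1/3 stops longer (brighter).
Need 1 1/3 stops darker from the ISO: 10000 → 8000 → 6400 → 5000 → 4000.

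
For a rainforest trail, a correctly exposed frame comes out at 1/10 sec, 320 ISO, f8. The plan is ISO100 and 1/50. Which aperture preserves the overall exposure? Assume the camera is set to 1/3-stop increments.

ISO: 320 → 250 → 200 → 160 → 125 → 100 — 1 2/3 stops lower (darker).
Shutter speed: 1/10 → 1/13 → 1/15 → 1/20 → 1/25 → 1/30 → 1/40 → 1/50 — 2 1/3 stops faster (darker).
Net change so far: 4 stops darker. Offset with the aperture: f/8 → f/7.1 → f/6.3 → f/5.6 → f/5 → f/4.5 → f/4 → f/3.5 → f/3.2 → f/2.8 → f/2.5 → f/2.2 → f/2.

f/2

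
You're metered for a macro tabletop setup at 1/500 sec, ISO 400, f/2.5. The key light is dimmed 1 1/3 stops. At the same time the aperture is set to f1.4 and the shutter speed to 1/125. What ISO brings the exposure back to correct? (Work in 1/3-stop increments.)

ISO 80

Scene light: 1 1/3 stops darker.
Aperture: f/2.5 → f/2.2 → f/2 → f/1.8 → f/1.6 → f/1.4 — 1 2/3 stops wider (brighter).
Shutter speed: 1/500 → 1/400 → 1/320 → 1/250 → 1/200 → 1/160 → 1/125 — 2 stops slower (brighter).
Net so far: 2 1/3 stops brighter. ISO: 400 → 320 → 250 → 200 → 160 → 125 → 100 → 80.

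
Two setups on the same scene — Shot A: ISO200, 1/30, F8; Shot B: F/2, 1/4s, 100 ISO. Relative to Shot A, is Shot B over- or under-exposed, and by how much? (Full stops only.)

6 stops brighter

Aperture: f/8 → f/5.6 → f/4 → f/2.8 → f/2 — 4 stops wider (brighter).
Shutter speed: 1/30 → 1/15 → 1/8 → 1/4 — 3 stops slower (brighter).
ISO: 200 → 100 — 1 stop lower (darker).
Net: +4 +3 −1 = +6 stops.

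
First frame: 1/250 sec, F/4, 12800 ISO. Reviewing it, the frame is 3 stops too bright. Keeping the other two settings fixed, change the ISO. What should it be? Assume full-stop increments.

ISO 1600

Overexposed by 3 stops → need 3 stops darker.
ISO: 12800 → 6400 → 3200 → 1600.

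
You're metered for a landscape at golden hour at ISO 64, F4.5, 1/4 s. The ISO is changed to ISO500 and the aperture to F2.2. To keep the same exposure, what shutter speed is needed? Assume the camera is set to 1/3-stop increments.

ISO: 64 → 80 → 100 → 125 → 160 → 200 → 250 → 320 → 400 → 500 — 3 stops higher (brighter).
Aperture: f/4.5 → f/4 → f/3.5 → f/3.2 → f/2.8 → f/2.5 → f/2.2 — 2 stops wider (brighter).
Net change so far: 5 stops brighter. Offset with the shutter speed: 1/4 → 1/5 → 1/6 → 1/8 → 1/10 → 1/13 → 1/15 → 1/20 → 1/25 → 1/30 → 1/40 → 1/50 → 1/60 → 1/80 → 1/100 → 1/125.

1/125s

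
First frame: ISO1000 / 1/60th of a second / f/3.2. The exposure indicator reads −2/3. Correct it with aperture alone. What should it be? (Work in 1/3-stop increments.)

Underexposed by 2/3 stop → need 2/3 stop brighter.
Aperture: f/3.2 → f/2.8 → f/2.5.

f/2.5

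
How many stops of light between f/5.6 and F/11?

f/5.6 → f/8 → f/11 — count the steps: 2 stops.

2 stops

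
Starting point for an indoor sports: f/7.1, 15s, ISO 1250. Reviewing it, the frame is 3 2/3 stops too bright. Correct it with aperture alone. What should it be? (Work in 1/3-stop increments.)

f/25

Overexposed by 3 2/3 stops → need 3 2/3 stops darker.
Aperture: f/7.1 → f/8 → f/9 → f/10 → f/11 → f/13 → f/14 → f/16 → f/18 → f/20 → f/22 → f/25.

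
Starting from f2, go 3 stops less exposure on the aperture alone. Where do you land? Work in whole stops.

f/5.6

Aperture: f/2 → f/2.8 → f/4 → f/5.6 — 3 stops stopped down (darker).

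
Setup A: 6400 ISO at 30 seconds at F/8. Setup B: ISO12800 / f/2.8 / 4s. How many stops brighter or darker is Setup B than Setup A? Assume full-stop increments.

Aperture: f/8 → f/5.6 → f/4 → f/2.8 — 3 stops wider (brighter).
Shutter speed: 30 → 15 → 8 → 4 — 3 stops faster (darker).
ISO: 6400 → 12800 — 1 stop raised (brighter).
Net: +3 −3 +1 = +1 stop.

1 stop brighter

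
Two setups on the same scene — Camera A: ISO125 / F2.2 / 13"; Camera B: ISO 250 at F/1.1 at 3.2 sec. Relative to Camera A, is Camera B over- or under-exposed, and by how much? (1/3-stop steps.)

Aperture: f/2.2 → f/2 → f/1.8 → f/1.6 → f/1.4 → f/1.2 → f/1.1 — 2 stops opened up (brighter).
Shutter speed: 13 → 10 → 8 → 6 → 5 → 4 → 3.2 — 2 stops faster (darker).
ISO: 125 → 160 → 200 → 250 — 1 stop higher (brighter).
Net: +2 −2 +1 = +1 stop.

1 stop brighter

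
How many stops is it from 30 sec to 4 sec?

30 → 15 → 8 → 4 — count the steps: 3 stops.

3 stops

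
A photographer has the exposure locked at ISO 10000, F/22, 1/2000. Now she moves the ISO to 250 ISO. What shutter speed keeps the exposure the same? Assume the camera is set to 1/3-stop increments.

1/50s

ISO: 10000 → 8000 → 6400 → 5000 → 4000 → 3200 → 2500 → 2000 → 1600 → 1250 → 1000 → 800 → 640 → 500 → 400 → 320 → 250 — 5 1/3 stops lower (darker).
Need 5 1/3 stops brighter from the shutter speed: 1/2000 → 1/1600 → 1/1250 → 1/1000 → 1/800 → 1/640 → 1/500 → 1/400 → 1/320 → 1/250 → 1/200 → 1/160 → 1/125 → 1/100 → 1/80 → 1/60 → 1/50.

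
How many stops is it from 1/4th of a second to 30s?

7 stops

1/4 → 1/2 → 1 → 2 → 4 → 8 → 15 → 30 — count the steps: 7 stops.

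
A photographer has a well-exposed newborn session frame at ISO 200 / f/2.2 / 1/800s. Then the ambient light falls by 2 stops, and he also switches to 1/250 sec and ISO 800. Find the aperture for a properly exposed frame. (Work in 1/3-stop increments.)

Scene light: 2 stops darker.
Shutter speed: 1/800 → 1/640 → 1/500 → 1/400 → 1/320 → 1/250 — 1 2/3 stops longer (brighter).
ISO: 200 → 250 → 320 → 400 → 500 → 640 → 800 — 2 stops raised (brighter).
Net so far: 1 2/3 stops brighter. Aperture: f/2.2 → f/2.5 → f/2.8 → f/3.2 → f/3.5 → f/4.

f/4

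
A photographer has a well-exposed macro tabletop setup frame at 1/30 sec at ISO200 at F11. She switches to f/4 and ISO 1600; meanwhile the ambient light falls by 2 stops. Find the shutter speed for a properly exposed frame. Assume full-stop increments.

1/500s

Scene light: 2 stops darker.
Aperture: f/11 → f/8 → f/5.6 → f/4 — 3 stops larger aperture (brighter).
ISO: 200 → 400 → 800 → 1600 — 3 stops raised (brighter).
Net so far: 4 stops brighter. Shutter speed: 1/30 → 1/60 → 1/125 → 1/250 → 1/500.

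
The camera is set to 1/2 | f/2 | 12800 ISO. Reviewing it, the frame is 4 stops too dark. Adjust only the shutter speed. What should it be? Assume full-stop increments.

8 s

Underexposed by 4 stops → need 4 stops brighter.
Shutter speed: 1/2 → 1 → 2 → 4 → 8.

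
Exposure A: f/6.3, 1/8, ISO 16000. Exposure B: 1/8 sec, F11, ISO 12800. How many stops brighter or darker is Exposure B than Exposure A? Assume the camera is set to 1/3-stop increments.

2 stops darker

Aperture: f/6.3 → f/7.1 → f/8 → f/9 → f/10 → f/11 — 1 2/3 stops smaller aperture (darker).
Shutter speed: unchanged.
ISO: 16000 → 12800 — 1/3 stop lower (darker).
Net: −1 2/3 −1/3 = −2 stops.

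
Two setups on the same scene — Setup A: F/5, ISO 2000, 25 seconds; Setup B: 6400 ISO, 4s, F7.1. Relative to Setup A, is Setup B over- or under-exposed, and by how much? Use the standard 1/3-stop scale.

Aperture: f/5 → f/5.6 → f/6.3 → f/7.1 — 1 stop smaller aperture (darker).
Shutter speed: 25 → 20 → 15 → 13 → 10 → 8 → 6 → 5 → 4 — 2 2/3 stops shorter (darker).
ISO: 2000 → 2500 → 3200 → 4000 → 5000 → 6400 — 1 2/3 stops raised (brighter).
Net: −1 −2 2/3 +1 2/3 = −2 stops.

2 stops darker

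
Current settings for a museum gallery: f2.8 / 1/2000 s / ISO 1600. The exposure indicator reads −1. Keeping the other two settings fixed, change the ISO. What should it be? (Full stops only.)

Underexposed by 1 stop → need 1 stop brighter.
ISO: 1600 → 3200.

ISO 3200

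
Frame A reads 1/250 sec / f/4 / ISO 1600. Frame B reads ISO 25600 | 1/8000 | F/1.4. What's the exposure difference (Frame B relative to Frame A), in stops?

2 stops brighter

Aperture: f/4 → f/2.8 → f/2 → f/1.4 — 3 stops opened up (brighter).
Shutter speed: 1/250 → 1/500 → 1/1000 → 1/2000 → 1/4000 → 1/8000 — 5 stops faster (darker).
ISO: 1600 → 3200 → 6400 → 12800 → 25600 — 4 stops raised (brighter).
Net: +3 −5 +4 = +2 stops.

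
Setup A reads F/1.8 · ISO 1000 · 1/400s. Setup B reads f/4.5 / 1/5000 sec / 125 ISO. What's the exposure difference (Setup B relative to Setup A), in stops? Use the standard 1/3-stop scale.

9 1/3 stops darker

Aperture: f/1.8 → f/2 → f/2.2 → f/2.5 → f/2.8 → f/3.2 → f/3.5 → f/4 → f/4.5 — 2 2/3 stops stopped down (darker).
Shutter speed: 1/400 → 1/500 → 1/640 → 1/800 → 1/1000 → 1/1250 → 1/1600 → 1/2000 → 1/2500 → 1/3200 → 1/4000 → 1/5000 — 3 2/3 stops faster (darker).
ISO: 1000 → 800 → 640 → 500 → 400 → 320 → 250 → 200 → 160 → 125 — 3 stops dropped (darker).
Net: −2 2/3 −3 2/3 −3 = −9 1/3 stops.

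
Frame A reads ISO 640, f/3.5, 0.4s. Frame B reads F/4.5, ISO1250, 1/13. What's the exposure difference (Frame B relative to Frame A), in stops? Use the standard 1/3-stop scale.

2 stops darker

Aperture: f/3.5 → f/4 → f/4.5 — 2/3 stop smaller aperture (darker).
Shutter speed: 0.4 → 0.3 → 1/4 → 1/5 → 1/6 → 1/8 → 1/10 → 1/13 — 2 1/3 stops shorter (darker).
ISO: 640 → 800 → 1000 → 1250 — 1 stop raised (brighter).
Net: −2/3 −2 1/3 +1 = −2 stops.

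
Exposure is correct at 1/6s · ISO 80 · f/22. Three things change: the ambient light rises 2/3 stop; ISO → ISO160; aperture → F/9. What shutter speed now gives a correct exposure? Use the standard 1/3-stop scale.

Scene light: 2/3 stop brighter.
ISO: 80 → 100 → 125 → 160 — 1 stop higher (brighter).
Aperture: f/22 → f/20 → f/18 → f/16 → f/14 → f/13 → f/11 → f/10 → f/9 — 2 2/3 stops opened up (brighter).
Net so far: 4 1/3 stops brighter. Shutter speed: 1/6 → 1/8 → 1/10 → 1/13 → 1/15 → 1/20 → 1/25 → 1/30 → 1/40 → 1/50 → 1/60 → 1/80 → 1/100 → 1/125.

1/125s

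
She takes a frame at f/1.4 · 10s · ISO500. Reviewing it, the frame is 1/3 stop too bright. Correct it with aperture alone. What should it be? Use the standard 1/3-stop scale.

f/1.6

Overexposed by 1/3 stop → need 1/3 stop darker.
Aperture: f/1.4 → f/1.6.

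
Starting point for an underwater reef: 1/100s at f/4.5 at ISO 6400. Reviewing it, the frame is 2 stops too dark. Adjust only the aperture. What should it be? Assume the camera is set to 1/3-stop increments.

Underexposed by 2 stops → need 2 stops brighter.
Aperture: f/4.5 → f/4 → f/3.5 → f/3.2 → f/2.8 → f/2.5 → f/2.2.

f/2.2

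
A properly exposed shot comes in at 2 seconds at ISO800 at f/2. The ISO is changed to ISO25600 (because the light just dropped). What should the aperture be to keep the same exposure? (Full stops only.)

ISO: 800 → 1600 → 3200 → 6400 → 12800 → 25600 — 5 stops higher (brighter).
Need 5 stops darker from the aperture: f/2 → f/2.8 → f/4 → f/5.6 → f/8 → f/11.

f/11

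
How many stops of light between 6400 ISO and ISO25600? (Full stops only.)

2 stops

6400 → 12800 → 25600 — count the steps: 2 stops.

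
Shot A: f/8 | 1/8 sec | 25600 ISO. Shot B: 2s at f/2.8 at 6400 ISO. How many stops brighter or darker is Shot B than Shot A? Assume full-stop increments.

5 stops brighter

Aperture: f/8 → f/5.6 → f/4 → f/2.8 — 3 stops opened up (brighter).
Shutter speed: 1/8 → 1/4 → 1/2 → 1 → 2 — 4 stops slower (brighter).
ISO: 25600 → 12800 → 6400 — 2 stops dropped (darker).
Net: +3 +4 −2 = +5 stops.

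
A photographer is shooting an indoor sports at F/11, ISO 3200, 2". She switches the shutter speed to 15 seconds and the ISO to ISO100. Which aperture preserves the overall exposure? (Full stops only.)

f/5.6

Shutter speed: 2 → 4 → 8 → 15 — 3 stops slower (brighter).
ISO: 3200 → 1600 → 800 → 400 → 200 → 100 — 5 stops lower (darker).
Net change so far: 2 stops darker. Offset with the aperture: f/11 → f/8 → f/5.6.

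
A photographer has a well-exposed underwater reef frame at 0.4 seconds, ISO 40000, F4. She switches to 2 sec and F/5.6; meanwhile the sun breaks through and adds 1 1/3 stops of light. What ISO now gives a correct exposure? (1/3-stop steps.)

Scene light: 1 1/3 stops brighter.
Shutter speed: 0.4 → 0.5 → 0.6 → 0.8 → 1 → 1.3 → 1.6 → 2 — 2 1/3 stops slower (brighter).
Aperture: f/4 → f/4.5 → f/5 → f/5.6 — 1 stop narrower (darker).
Net so far: 2 2/3 stops brighter. ISO: 40000 → 32000 → 25600 → 20000 → 16000 → 12800 → 10000 → 8000 → 6400.

ISO 6400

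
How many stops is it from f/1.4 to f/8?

f/1.4 → f/2 → f/2.8 → f/4 → f/5.6 → f/8 — count the steps: 5 stops.

5 stops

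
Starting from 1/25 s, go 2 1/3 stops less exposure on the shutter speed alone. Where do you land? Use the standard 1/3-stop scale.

1/125s

Shutter speed: 1/25 → 1/30 → 1/40 → 1/50 → 1/60 → 1/80 → 1/100 → 1/125 — 2 1/3 stops faster (darker).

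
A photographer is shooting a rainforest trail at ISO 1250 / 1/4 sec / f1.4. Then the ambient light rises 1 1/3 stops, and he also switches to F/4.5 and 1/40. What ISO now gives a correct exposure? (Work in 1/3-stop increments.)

ISO 51200

Scene light: 1 1/3 stops brighter.
Aperture: f/1.4 → f/1.6 → f/1.8 → f/2 → f/2.2 → f/2.5 → f/2.8 → f/3.2 → f/3.5 → f/4 → f/4.5 — 3 1/3 stops smaller aperture (darker).
Shutter speed: 1/4 → 1/5 → 1/6 → 1/8 → 1/10 → 1/13 → 1/15 → 1/20 → 1/25 → 1/30 → 1/40 — 3 1/3 stops shorter (darker).
Net so far: 5 1/3 stops darker. ISO: 1250 → 1600 → 2000 → 2500 → 3200 → 4000 → 5000 → 6400 → 8000 → 10000 → 12800 → 16000 → 20000 → 25600 → 32000 → 40000 → 51200.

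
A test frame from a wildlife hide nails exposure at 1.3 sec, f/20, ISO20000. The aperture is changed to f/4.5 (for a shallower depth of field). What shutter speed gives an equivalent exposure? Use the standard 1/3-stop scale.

Aperture: f/20 → f/18 → f/16 → f/14 → f/13 → f/11 → f/10 → f/9 → f/8 → f/7.1 → f/6.3 → f/5.6 → f/5 → f/4.5 — 4 1/3 stops larger aperture (brighter).
Need 4 1/3 stops darker from the shutter speed: 1.3 → 1 → 0.8 → 0.6 → 0.5 → 0.4 → 0.3 → 1/4 → 1/5 → 1/6 → 1/8 → 1/10 → 1/13 → 1/15.

1/15s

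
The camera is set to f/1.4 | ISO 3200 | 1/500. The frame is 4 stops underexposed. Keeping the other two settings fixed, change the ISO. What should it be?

ISO 51200

Underexposed by 4 stops → need 4 stops brighter.
ISO: 3200 → 6400 → 12800 → 25600 → 51200.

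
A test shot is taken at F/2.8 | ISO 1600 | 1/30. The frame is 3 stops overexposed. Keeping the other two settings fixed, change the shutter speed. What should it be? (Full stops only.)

1/250s

Overexposed by 3 stops → need 3 stops darker.
Shutter speed: 1/30 → 1/60 → 1/125 → 1/250.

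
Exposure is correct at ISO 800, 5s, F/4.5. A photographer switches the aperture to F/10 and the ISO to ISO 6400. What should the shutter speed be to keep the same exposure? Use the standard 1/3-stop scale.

3.2 s

Aperture: f/4.5 → f/5 → f/5.6 → f/6.3 → f/7.1 → f/8 → f/9 → f/10 — 2 1/3 stops smaller aperture (darker).
ISO: 800 → 1000 → 1250 → 1600 → 2000 → 2500 → 3200 → 4000 → 5000 → 6400 — 3 stops raised (brighter).
Net change so far: 2/3 stop brighter. Offset with the shutter speed: 5 → 4 → 3.2.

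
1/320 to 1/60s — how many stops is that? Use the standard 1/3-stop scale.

2 1/3 stops

1/320 → 1/250 → 1/200 → 1/160 → 1/125 → 1/100 → 1/80 → 1/60 — count the steps: 7 third-stops = 2 1/3 stops.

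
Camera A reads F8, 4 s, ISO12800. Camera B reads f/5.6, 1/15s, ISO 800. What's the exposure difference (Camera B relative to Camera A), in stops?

9 stops darker

Aperture: f/8 → f/5.6 — 1 stop larger aperture (brighter).
Shutter speed: 4 → 2 → 1 → 1/2 → 1/4 → 1/8 → 1/15 — 6 stops faster (darker).
ISO: 12800 → 6400 → 3200 → 1600 → 800 — 4 stops lower (darker).
Net: +1 −6 −4 = −9 stops.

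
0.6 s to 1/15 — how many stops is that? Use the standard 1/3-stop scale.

3 1/3 stops

0.6 → 0.5 → 0.4 → 0.3 → 1/4 → 1/5 → 1/6 → 1/8 → 1/10 → 1/13 → 1/15 — count the steps: 10 third-stops = 3 1/3 stops.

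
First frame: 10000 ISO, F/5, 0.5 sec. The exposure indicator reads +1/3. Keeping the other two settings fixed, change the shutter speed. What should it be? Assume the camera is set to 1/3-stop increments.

0.4 s

Overexposed by 1/3 stop → need 1/3 stop darker.
Shutter speed: 0.5 → 0.4.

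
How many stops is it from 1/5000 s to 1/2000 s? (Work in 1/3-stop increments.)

1/5000 → 1/4000 → 1/3200 → 1/2500 → 1/2000 — count the steps: 4 third-stops = 1 1/3 stops.

1 1/3 stops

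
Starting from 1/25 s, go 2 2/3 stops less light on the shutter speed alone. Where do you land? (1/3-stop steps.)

1/160s

Shutter speed: 1/25 → 1/30 → 1/40 → 1/50 → 1/60 → 1/80 → 1/100 → 1/125 → 1/160 — 2 2/3 stops shorter (darker).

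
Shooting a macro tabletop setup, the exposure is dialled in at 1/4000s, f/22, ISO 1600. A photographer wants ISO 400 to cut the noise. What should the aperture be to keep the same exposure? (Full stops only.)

f/11

ISO: 1600 → 800 → 400 — 2 stops dropped (darker).
Need 2 stops brighter from the aperture: f/22 → f/16 → f/11.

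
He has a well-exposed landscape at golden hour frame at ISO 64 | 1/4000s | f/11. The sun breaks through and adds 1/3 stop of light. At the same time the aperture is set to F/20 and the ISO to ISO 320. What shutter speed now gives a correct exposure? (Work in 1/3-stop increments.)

1/8000s

Scene light: 1/3 stop brighter.
Aperture: f/11 → f/13 → f/14 → f/16 → f/18 → f/20 — 1 2/3 stops narrower (darker).
ISO: 64 → 80 → 100 → 125 → 160 → 200 → 250 → 320 — 2 1/3 stops raised (brighter).
Net so far: 1 stop brighter. Shutter speed: 1/4000 → 1/5000 → 1/6400 → 1/8000.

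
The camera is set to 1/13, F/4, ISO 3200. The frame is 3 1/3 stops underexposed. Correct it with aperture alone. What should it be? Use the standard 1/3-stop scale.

f/1.2

Underexposed by 3 1/3 stops → need 3 1/3 stops brighter.
Aperture: f/4 → f/3.5 → f/3.2 → f/2.8 → f/2.5 → f/2.2 → f/2 → f/1.8 → f/1.6 → f/1.4 → f/1.2.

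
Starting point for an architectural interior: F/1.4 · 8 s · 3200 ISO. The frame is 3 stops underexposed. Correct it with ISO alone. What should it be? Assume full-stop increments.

ISO 25600

Underexposed by 3 stops → need 3 stops brighter.
ISO: 3200 → 6400 → 12800 → 25600.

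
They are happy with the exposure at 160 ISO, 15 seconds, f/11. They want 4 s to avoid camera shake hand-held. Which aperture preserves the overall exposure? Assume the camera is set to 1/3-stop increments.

Shutter speed: 15 → 13 → 10 → 8 → 6 → 5 → 4 — 2 stops faster (darker).
Need 2 stops brighter from the aperture: f/11 → f/10 → f/9 → f/8 → f/7.1 → f/6.3 → f/5.6.

f/5.6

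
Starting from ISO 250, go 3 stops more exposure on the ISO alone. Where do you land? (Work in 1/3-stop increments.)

ISO 2000

ISO: 250 → 320 → 400 → 500 → 640 → 800 → 1000 → 1250 → 1600 → 2000 — 3 stops raised (brighter).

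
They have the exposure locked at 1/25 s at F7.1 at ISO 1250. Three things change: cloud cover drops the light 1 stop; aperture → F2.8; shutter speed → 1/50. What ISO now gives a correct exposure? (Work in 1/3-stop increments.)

ISO 800

Scene light: 1 stop darker.
Aperture: f/7.1 → f/6.3 → f/5.6 → f/5 → f/4.5 → f/4 → f/3.5 → f/3.2 → f/2.8 — 2 2/3 stops opened up (brighter).
Shutter speed: 1/25 → 1/30 → 1/40 → 1/50 — 1 stop shorter (darker).
Net so far: 2/3 stop brighter. ISO: 1250 → 1000 → 800.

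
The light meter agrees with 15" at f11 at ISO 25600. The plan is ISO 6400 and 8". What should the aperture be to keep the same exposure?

ISO: 25600 → 12800 → 6400 — 2 stops dropped (darker).
Shutter speed: 15 → 8 — 1 stop shorter (darker).
Net change so far: 3 stops darker. Offset with the aperture: f/11 → f/8 → f/5.6 → f/4.

f/4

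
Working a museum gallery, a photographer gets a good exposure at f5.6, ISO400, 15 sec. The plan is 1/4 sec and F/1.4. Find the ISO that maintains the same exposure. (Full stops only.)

ISO 1600

Shutter speed: 15 → 8 → 4 → 2 → 1 → 1/2 → 1/4 — 6 stops shorter (darker).
Aperture: f/5.6 → f/4 → f/2.8 → f/2 → f/1.4 — 4 stops larger aperture (brighter).
Net change so far: 2 stops darker. Offset with the ISO: 400 → 800 → 1600.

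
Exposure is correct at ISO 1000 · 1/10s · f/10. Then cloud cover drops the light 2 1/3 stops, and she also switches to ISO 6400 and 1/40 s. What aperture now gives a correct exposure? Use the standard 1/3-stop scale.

f/5.6

Scene light: 2 1/3 stops darker.
ISO: 1000 → 1250 → 1600 → 2000 → 2500 → 3200 → 4000 → 5000 → 6400 — 2 2/3 stops raised (brighter).
Shutter speed: 1/10 → 1/13 → 1/15 → 1/20 → 1/25 → 1/30 → 1/40 — 2 stops faster (darker).
Net so far: 1 2/3 stops darker. Aperture: f/10 → f/9 → f/8 → f/7.1 → f/6.3 → f/5.6.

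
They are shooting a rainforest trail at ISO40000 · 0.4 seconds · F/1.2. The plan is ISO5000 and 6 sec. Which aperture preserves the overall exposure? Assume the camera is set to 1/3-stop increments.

ISO: 40000 → 32000 → 25600 → 20000 → 16000 → 12800 → 10000 → 8000 → 6400 → 5000 — 3 stops lower (darker).
Shutter speed: 0.4 → 0.5 → 0.6 → 0.8 → 1 → 1.3 → 1.6 → 2 → 2.5 → 3.2 → 4 → 5 → 6 — 4 stops longer (brighter).
Net change so far: 1 stop brighter. Offset with the aperture: f/1.2 → f/1.4 → f/1.6 → f/1.8.

f/1.8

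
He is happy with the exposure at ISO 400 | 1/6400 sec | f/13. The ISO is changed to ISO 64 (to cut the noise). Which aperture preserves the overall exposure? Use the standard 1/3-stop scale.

ISO: 400 → 320 → 250 → 200 → 160 → 125 → 100 → 80 → 64 — 2 2/3 stops lower (darker).
Need 2 2/3 stops brighter from the aperture: f/13 → f/11 → f/10 → f/9 → f/8 → f/7.1 → f/6.3 → f/5.6 → f/5.

f/5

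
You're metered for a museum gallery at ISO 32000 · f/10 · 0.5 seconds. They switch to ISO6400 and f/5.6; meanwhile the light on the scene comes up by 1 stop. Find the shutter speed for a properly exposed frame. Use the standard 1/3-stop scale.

Scene light: 1 stop brighter.
ISO: 32000 → 25600 → 20000 → 16000 → 12800 → 10000 → 8000 → 6400 — 2 1/3 stops dropped (darker).
Aperture: f/10 → f/9 → f/8 → f/7.1 → f/6.3 → f/5.6 — 1 2/3 stops opened up (brighter).
Net so far: 1/3 stop brighter. Shutter speed: 0.5 → 0.4.

0.4 s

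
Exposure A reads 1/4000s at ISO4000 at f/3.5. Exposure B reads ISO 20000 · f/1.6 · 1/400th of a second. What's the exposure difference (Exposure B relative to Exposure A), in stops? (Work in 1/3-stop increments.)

Aperture: f/3.5 → f/3.2 → f/2.8 → f/2.5 → f/2.2 → f/2 → f/1.8 → f/1.6 — 2 1/3 stops wider (brighter).
Shutter speed: 1/4000 → 1/3200 → 1/2500 → 1/2000 → 1/1600 → 1/1250 → 1/1000 → 1/800 → 1/640 → 1/500 → 1/400 — 3 1/3 stops longer (brighter).
ISO: 4000 → 5000 → 6400 → 8000 → 10000 → 12800 → 16000 → 20000 — 2 1/3 stops raised (brighter).
Net: +2 1/3 +3 1/3 +2 1/3 = +8 stops.

8 stops brighter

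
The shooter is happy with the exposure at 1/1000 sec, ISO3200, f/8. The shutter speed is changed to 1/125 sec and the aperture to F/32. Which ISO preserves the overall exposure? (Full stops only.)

ISO 6400

Shutter speed: 1/1000 → 1/500 → 1/250 → 1/125 — 3 stops longer (brighter).
Aperture: f/8 → f/11 → f/16 → f/22 → f/32 — 4 stops stopped down (darker).
Net change so far: 1 stop darker. Offset with the ISO: 3200 → 6400.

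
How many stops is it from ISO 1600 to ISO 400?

2 stops

1600 → 800 → 400 — count the steps: 2 stops.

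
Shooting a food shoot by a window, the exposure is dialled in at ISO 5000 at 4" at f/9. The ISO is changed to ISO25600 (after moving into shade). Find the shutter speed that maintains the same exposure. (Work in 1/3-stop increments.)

ISO: 5000 → 6400 → 8000 → 10000 → 12800 → 16000 → 20000 → 25600 — 2 1/3 stops raised (brighter).
Need 2 1/3 stops darker from the shutter speed: 4 → 3.2 → 2.5 → 2 → 1.6 → 1.3 → 1 → 0.8.

0.8 s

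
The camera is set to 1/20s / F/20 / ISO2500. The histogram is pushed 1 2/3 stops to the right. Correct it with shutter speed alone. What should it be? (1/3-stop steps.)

1/60s

Overexposed by 1 2/3 stops → need 1 2/3 stops darker.
Shutter speed: 1/20 → 1/25 → 1/30 → 1/40 → 1/50 → 1/60.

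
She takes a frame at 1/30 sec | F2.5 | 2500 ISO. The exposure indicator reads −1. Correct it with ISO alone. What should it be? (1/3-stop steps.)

Underexposed by 1 stop → need 1 stop brighter.
ISO: 2500 → 3200 → 4000 → 5000.

ISO 5000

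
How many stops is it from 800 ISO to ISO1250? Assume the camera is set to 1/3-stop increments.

2/3 stop

800 → 1000 → 1250 — count the steps: 2 third-stops = 2/3 stop.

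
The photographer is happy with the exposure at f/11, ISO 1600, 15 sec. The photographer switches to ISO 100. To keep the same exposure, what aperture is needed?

ISO: 1600 → 800 → 400 → 200 → 100 — 4 stops dropped (darker).
Need 4 stops brighter from the aperture: f/11 → f/8 → f/5.6 → f/4 → f/2.8.

f/2.8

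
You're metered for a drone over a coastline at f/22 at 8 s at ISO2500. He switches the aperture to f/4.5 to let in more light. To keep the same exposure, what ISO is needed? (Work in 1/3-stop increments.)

ISO 100

Aperture: f/22 → f/20 → f/18 → f/16 → f/14 → f/13 → f/11 → f/10 → f/9 → f/8 → f/7.1 → f/6.3 → f/5.6 → f/5 → f/4.5 — 4 2/3 stops wider (brighter).
Need 4 2/3 stops darker from the ISO: 2500 → 2000 → 1600 → 1250 → 1000 → 800 → 640 → 500 → 400 → 320 → 250 → 200 → 160 → 125 → 100.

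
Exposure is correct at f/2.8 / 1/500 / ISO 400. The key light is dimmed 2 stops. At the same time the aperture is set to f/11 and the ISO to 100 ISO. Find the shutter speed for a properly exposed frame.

Scene light: 2 stops darker.
Aperture: f/2.8 → f/4 → f/5.6 → f/8 → f/11 — 4 stops narrower (darker).
ISO: 400 → 200 → 100 — 2 stops dropped (darker).
Net so far: 8 stops darker. Shutter speed: 1/500 → 1/250 → 1/125 → 1/60 → 1/30 → 1/15 → 1/8 → 1/4 → 1/2.

1/2s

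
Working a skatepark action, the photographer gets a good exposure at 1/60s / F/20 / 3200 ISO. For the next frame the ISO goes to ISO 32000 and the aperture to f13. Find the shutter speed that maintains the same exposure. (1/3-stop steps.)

ISO: 3200 → 4000 → 5000 → 6400 → 8000 → 10000 → 12800 → 16000 → 20000 → 25600 → 32000 — 3 1/3 stops higher (brighter).
Aperture: f/20 → f/18 → f/16 → f/14 → f/13 — 1 1/3 stops opened up (brighter).
Net change so far: 4 2/3 stops brighter. Offset with the shutter speed: 1/60 → 1/80 → 1/100 → 1/125 → 1/160 → 1/200 → 1/250 → 1/320 → 1/400 → 1/500 → 1/640 → 1/800 → 1/1000 → 1/1250 → 1/1600.

1/1600s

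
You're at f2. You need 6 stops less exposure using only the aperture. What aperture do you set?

Aperture: f/2 → f/2.8 → f/4 → f/5.6 → f/8 → f/11 → f/16 — 6 stops narrower (darker).

f/16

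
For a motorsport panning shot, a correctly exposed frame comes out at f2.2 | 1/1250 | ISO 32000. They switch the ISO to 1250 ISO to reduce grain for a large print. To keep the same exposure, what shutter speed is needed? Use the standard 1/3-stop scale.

ISO: 32000 → 25600 → 20000 → 16000 → 12800 → 10000 → 8000 → 6400 → 5000 → 4000 → 3200 → 2500 → 2000 → 1600 → 1250 — 4 2/3 stops lower (darker).
Need 4 2/3 stops brighter from the shutter speed: 1/1250 → 1/1000 → 1/800 → 1/640 → 1/500 → 1/400 → 1/320 → 1/250 → 1/200 → 1/160 → 1/125 → 1/100 → 1/80 → 1/60 → 1/50.

1/50s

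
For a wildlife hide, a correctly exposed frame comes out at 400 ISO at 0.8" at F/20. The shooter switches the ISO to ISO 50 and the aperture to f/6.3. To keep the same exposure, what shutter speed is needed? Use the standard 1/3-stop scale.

0.6 s

ISO: 400 → 320 → 250 → 200 → 160 → 125 → 100 → 80 → 64 → 50 — 3 stops dropped (darker).
Aperture: f/20 → f/18 → f/16 → f/14 → f/13 → f/11 → f/10 → f/9 → f/8 → f/7.1 → f/6.3 — 3 1/3 stops wider (brighter).
Net change so far: 1/3 stop brighter. Offset with the shutter speed: 0.8 → 0.6.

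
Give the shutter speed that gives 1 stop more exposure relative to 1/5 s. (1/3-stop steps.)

Shutter speed: 1/5 → 1/4 → 0.3 → 0.4 — 1 stop slower (brighter).

0.4 s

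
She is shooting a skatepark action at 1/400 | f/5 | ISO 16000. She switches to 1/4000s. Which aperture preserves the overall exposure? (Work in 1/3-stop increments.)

Shutter speed: 1/400 → 1/500 → 1/640 → 1/800 → 1/1000 → 1/1250 → 1/1600 → 1/2000 → 1/2500 → 1/3200 → 1/4000 — 3 1/3 stops shorter (darker).
Need 3 1/3 stops brighter from the aperture: f/5 → f/4.5 → f/4 → f/3.5 → f/3.2 → f/2.8 → f/2.5 → f/2.2 → f/2 → f/1.8 → f/1.6.

f/1.6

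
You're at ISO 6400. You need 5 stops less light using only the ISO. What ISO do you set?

ISO 200

ISO: 6400 → 3200 → 1600 → 800 → 400 → 200 — 5 stops dropped (darker).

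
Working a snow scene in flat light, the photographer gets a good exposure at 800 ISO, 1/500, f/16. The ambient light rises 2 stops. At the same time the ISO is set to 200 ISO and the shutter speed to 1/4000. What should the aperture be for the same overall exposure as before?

f/5.6

Scene light: 2 stops brighter.
ISO: 800 → 400 → 200 — 2 stops dropped (darker).
Shutter speed: 1/500 → 1/1000 → 1/2000 → 1/4000 — 3 stops faster (darker).
Net so far: 3 stops darker. Aperture: f/16 → f/11 → f/8 → f/5.6.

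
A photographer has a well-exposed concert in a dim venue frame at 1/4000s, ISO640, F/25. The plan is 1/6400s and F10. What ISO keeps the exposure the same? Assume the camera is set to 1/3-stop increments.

Shutter speed: 1/4000 → 1/5000 → 1/6400 — 2/3 stop faster (darker).
Aperture: f/25 → f/22 → f/20 → f/18 → f/16 → f/14 → f/13 → f/11 → f/10 — 2 2/3 stops larger aperture (brighter).
Net change so far: 2 stops brighter. Offset with the ISO: 640 → 500 → 400 → 320 → 250 → 200 → 160.

ISO 160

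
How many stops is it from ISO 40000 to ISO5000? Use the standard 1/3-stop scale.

3 stops

40000 → 32000 → 25600 → 20000 → 16000 → 12800 → 10000 → 8000 → 6400 → 5000 — count the steps: 9 third-stops = 3 stops.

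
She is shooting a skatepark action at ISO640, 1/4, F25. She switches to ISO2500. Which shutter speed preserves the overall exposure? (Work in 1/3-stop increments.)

ISO: 640 → 800 → 1000 → 1250 → 1600 → 2000 → 2500 — 2 stops raised (brighter).
Need 2 stops darker from the shutter speed: 1/4 → 1/5 → 1/6 → 1/8 → 1/10 → 1/13 → 1/15.

1/15s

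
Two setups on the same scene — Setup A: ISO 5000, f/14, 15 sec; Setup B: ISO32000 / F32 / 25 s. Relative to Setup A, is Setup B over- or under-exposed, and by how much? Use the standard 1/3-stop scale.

1 stop brighter

Aperture: f/14 → f/16 → f/18 → f/20 → f/22 → f/25 → f/29 → f/32 — 2 1/3 stops smaller aperture (darker).
Shutter speed: 15 → 20 → 25 — 2/3 stop slower (brighter).
ISO: 5000 → 6400 → 8000 → 10000 → 12800 → 16000 → 20000 → 25600 → 32000 — 2 2/3 stops raised (brighter).
Net: −2 1/3 +2/3 +2 2/3 = +1 stop.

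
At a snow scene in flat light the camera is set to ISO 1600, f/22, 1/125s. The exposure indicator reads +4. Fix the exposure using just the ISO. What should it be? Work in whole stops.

Overexposed by 4 stops → need 4 stops darker.
ISO: 1600 → 800 → 400 → 200 → 100.

ISO 100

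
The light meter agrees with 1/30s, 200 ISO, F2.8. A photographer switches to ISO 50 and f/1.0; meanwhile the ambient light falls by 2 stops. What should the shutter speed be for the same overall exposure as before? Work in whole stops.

1/15s

Scene light: 2 stops darker.
ISO: 200 → 100 → 50 — 2 stops lower (darker).
Aperture: f/2.8 → f/2 → f/1.4 → f/1.0 — 3 stops larger aperture (brighter).
Net so far: 1 stop darker. Shutter speed: 1/30 → 1/15.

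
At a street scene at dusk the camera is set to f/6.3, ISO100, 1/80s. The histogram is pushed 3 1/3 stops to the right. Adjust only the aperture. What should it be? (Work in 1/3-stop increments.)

Overexposed by 3 1/3 stops → need 3 1/3 stops darker.
Aperture: f/6.3 → f/7.1 → f/8 → f/9 → f/10 → f/11 → f/13 → f/14 → f/16 → f/18 → f/20.

f/20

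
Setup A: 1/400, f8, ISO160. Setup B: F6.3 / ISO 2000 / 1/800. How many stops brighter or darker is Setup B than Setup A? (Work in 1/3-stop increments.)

Aperture: f/8 → f/7.1 → f/6.3 — 2/3 stop opened up (brighter).
Shutter speed: 1/400 → 1/500 → 1/640 → 1/800 — 1 stop faster (darker).
ISO: 160 → 200 → 250 → 320 → 400 → 500 → 640 → 800 → 1000 → 1250 → 1600 → 2000 — 3 2/3 stops raised (brighter).
Net: +2/3 −1 +3 2/3 = +3 1/3 stops.

3 1/3 stops brighter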